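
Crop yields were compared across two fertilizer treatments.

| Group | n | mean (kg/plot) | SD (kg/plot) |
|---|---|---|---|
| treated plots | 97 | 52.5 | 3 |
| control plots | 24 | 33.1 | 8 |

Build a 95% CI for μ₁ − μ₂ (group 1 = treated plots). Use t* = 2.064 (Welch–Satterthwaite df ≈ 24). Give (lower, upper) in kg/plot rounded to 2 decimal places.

Per-group SEs: s₁/√n₁ = 3/√97 = 0.3046, s₂/√n₂ = 8/√24 = 1.6330.
Unpooled SE of the difference: √(0.09278116 + 2.666689) = 1.6612.
Margin of error = t* · SE = 2.064 × 1.6612 = 3.4287.
x̄₁ − x̄₂ = 52.5 − 33.1 = 19.4000.
CI: 19.4000 ± 3.4287 = (15.97, 22.83).

(15.97, 22.83)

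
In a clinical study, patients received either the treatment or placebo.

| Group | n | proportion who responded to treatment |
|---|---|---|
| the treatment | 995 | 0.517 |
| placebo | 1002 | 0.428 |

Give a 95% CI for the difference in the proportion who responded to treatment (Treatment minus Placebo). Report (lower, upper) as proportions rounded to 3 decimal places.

The two standard errors are √(0.5170×0.4830/995) = 0.01584 and √(0.4280×0.5720/1002) = 0.01563.
Because the samples are independent, SE_diff = √(0.01584² + 0.01563²) = 0.02225.
Using z* = 1.960 for 95%, ME = 1.960 × 0.02225 = 0.04361.
p̂₁ − p̂₂ = 0.0890; interval 0.0890 ± 0.04361 gives (0.045, 0.133).

(0.045, 0.133)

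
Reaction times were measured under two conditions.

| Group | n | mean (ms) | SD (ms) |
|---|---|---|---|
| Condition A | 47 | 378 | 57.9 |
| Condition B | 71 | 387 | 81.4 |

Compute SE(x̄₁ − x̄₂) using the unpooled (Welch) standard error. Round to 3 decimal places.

Standard errors of each mean: 57.9/√47 = 8.4456 and 81.4/√71 = 9.6604.
SE(x̄₁ − x̄₂) = √(8.4456² + 9.6604²) = 12.8317 for independent samples with unequal variances.

12.832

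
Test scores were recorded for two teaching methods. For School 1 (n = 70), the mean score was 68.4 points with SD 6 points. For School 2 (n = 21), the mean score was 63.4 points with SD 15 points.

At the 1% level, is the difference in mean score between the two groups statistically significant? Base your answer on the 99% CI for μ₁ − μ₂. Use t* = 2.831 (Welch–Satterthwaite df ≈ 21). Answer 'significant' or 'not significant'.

not significant

Standard errors of each mean: 6/√70 = 0.7171 and 15/√21 = 3.2733.
SE(x̄₁ − x̄₂) = √(0.7171² + 3.2733²) = 3.3509 for independent samples with unequal variances.
With t* = 2.831, the margin is 2.831 × 3.3509 = 9.4864.
x̄₁ − x̄₂ = 68.4 − 63.4 = 5.0000; the interval is 5.0000 ± 9.4864 = (-4.4864, 14.4864).
The interval (-4.4864, 14.4864) contains 0, so the difference is not significant.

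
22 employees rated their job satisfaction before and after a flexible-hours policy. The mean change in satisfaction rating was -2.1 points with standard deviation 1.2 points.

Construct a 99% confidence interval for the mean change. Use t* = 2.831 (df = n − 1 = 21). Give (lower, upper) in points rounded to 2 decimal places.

Paired design: SE = s_d/√n = 1.2/√22 = 0.2558.
t* = 2.831; margin of error = 2.831 × 0.2558 = 0.7242.
-2.1 ± 0.7242 → (-2.82, -1.38).

(-2.82, -1.38)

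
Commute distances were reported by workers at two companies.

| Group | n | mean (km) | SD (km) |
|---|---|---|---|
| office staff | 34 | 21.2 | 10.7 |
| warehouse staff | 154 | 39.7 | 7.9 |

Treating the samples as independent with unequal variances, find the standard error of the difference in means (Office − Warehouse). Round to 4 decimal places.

SE₁ = s₁/√n₁ = 10.7/√34 = 1.8350; SE₂ = 7.9/√154 = 0.6366.
Independent samples, unequal variances: SE_diff = √(SE₁² + SE₂²) = √(3.367225 + 0.40525956) = 1.9423.

1.9423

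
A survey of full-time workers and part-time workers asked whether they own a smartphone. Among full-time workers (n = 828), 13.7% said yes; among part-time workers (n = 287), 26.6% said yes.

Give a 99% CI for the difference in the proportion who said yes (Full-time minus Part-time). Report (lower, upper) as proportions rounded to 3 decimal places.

SE₁ = √(p̂₁(1−p̂₁)/n₁) = √(0.1370·0.8630/828) = 0.01195; SE₂ = √(0.2660·0.7340/287) = 0.02608.
Independent samples: SE of the difference = √(SE₁² + SE₂²) = √(0.0001428025 + 0.0006801664) = 0.02869.
z* for 99% confidence is 2.576, so the margin of error is 2.576 × 0.02869 = 0.07391.
Point estimate p̂₁ − p̂₂ = 0.1370 − 0.2660 = -0.1290.
-0.1290 ± 0.07391 → (-0.203, -0.055).

(-0.203, -0.055)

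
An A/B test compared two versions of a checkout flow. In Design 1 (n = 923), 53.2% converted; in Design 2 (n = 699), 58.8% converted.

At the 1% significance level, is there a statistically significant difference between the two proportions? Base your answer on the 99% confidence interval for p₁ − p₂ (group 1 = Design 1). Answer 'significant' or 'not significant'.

not significant

SE₁ = √(p̂₁(1−p̂₁)/n₁) = √(0.5320·0.4680/923) = 0.01642; SE₂ = √(0.5880·0.4120/699) = 0.01862.
Independent samples: SE of the difference = √(SE₁² + SE₂²) = √(0.0002696164 + 0.0003467044) = 0.02483.
z* for 99% confidence is 2.576, so the margin of error is 2.576 × 0.02483 = 0.06396.
Point estimate p̂₁ − p̂₂ = 0.5320 − 0.5880 = -0.0560.
-0.0560 ± 0.06396 → (-0.11996, 0.00796).
The interval (-0.11996, 0.00796) contains 0, so the difference is not significant.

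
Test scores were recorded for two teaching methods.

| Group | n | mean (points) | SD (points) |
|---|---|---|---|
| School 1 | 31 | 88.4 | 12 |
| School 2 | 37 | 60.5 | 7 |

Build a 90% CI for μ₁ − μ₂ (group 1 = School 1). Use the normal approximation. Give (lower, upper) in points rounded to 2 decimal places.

(23.88, 31.92)

Standard errors of each mean: 12/√31 = 2.1553 and 7/√37 = 1.1508.
SE(x̄₁ − x̄₂) = √(2.1553² + 1.1508²) = 2.4433 for independent samples with unequal variances.
With z* = 1.645, the margin is 1.645 × 2.4433 = 4.0192.
x̄₁ − x̄₂ = 88.4 − 60.5 = 27.9000; the interval is 27.9000 ± 4.0192 = (23.88, 31.92).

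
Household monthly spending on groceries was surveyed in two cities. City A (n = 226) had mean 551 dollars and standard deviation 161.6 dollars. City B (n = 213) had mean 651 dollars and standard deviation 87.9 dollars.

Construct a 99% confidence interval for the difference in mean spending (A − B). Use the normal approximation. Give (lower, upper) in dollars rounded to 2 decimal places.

(-131.74, -68.26)

Standard errors of each mean: 161.6/√226 = 10.7495 and 87.9/√213 = 6.0228.
SE(x̄₁ − x̄₂) = √(10.7495² + 6.0228²) = 12.3218 for independent samples with unequal variances.
With z* = 2.576, the margin is 2.576 × 12.3218 = 31.7410.
x̄₁ − x̄₂ = 551 − 651 = -100.0000; the interval is -100.0000 ± 31.7410 = (-131.74, -68.26).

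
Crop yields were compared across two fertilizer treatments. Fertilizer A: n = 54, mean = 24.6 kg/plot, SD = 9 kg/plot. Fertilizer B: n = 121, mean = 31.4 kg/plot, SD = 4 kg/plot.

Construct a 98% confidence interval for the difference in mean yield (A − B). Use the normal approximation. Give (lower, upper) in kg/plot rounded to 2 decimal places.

(-9.77, -3.83)

SE₁ = s₁/√n₁ = 9/√54 = 1.2247; SE₂ = 4/√121 = 0.3636.
Independent samples, unequal variances: SE_diff = √(SE₁² + SE₂²) = √(1.49989009 + 0.13220496) = 1.2775.
z* = 2.326, so margin of error = 2.326 × 1.2775 = 2.9715.
Difference in means = 24.6 − 31.4 = -6.8000.
-6.8000 ± 2.9715 → (-9.77, -3.83).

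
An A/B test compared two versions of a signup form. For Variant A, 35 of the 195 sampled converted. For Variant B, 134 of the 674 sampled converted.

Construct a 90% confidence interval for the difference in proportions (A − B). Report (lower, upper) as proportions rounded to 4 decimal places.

First, p̂₁ = 35/195 = 0.1795; p̂₂ = 134/674 = 0.1988.
The two standard errors are √(0.1795×0.8205/195) = 0.02748 and √(0.1988×0.8012/674) = 0.01537.
Because the samples are independent, SE_diff = √(0.02748² + 0.01537²) = 0.03149.
Using z* = 1.645 for 90%, ME = 1.645 × 0.03149 = 0.05180.
p̂₁ − p̂₂ = -0.0193; interval -0.0193 ± 0.05180 gives (-0.0711, 0.0325).

(-0.0711, 0.0325)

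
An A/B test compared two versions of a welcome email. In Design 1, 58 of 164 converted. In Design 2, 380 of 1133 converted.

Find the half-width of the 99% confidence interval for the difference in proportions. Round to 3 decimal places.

First, p̂₁ = 58/164 = 0.3537; p̂₂ = 380/1133 = 0.3354.
The two standard errors are √(0.3537×0.6463/164) = 0.03733 and √(0.3354×0.6646/1133) = 0.01403.
Because the samples are independent, SE_diff = √(0.03733² + 0.01403²) = 0.03988.
Using z* = 2.576 for 99%, ME = 2.576 × 0.03988 = 0.10273.

0.103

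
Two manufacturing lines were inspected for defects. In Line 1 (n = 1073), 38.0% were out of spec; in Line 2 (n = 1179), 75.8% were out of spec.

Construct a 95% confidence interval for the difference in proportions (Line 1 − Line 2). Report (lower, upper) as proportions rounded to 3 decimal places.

Each SE is √(p̂(1−p̂)/n): √(0.3800·0.6200/1073) = 0.01482 and √(0.7580·0.2420/1179) = 0.01247.
SE(p̂₁ − p̂₂) = √(SE₁² + SE₂²) = √(0.0002196324 + 0.0001555009) = 0.01937, since the two samples are independent.
At 95% confidence z* = 1.960; margin = 1.960 × 0.01937 = 0.03797.
The difference is 0.3800 − 0.7580 = -0.3780, so the interval is -0.3780 ± 0.03797 = (-0.416, -0.340).

(-0.416, -0.340)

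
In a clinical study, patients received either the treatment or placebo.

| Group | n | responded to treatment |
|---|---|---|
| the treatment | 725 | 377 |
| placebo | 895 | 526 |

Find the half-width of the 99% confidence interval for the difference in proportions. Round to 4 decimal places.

0.0639

First, p̂₁ = 377/725 = 0.5200; p̂₂ = 526/895 = 0.5877.
The two standard errors are √(0.5200×0.4800/725) = 0.01855 and √(0.5877×0.4123/895) = 0.01645.
Because the samples are independent, SE_diff = √(0.01855² + 0.01645²) = 0.02479.
Using z* = 2.576 for 99%, ME = 2.576 × 0.02479 = 0.06386.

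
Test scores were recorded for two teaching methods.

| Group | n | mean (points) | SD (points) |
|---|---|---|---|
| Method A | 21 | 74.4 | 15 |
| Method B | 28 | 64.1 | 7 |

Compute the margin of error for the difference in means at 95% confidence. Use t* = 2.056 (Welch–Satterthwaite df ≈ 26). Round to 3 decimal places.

Standard errors of each mean: 15/√21 = 3.2733 and 7/√28 = 1.3229.
SE(x̄₁ − x̄₂) = √(3.2733² + 1.3229²) = 3.5305 for independent samples with unequal variances.
With t* = 2.056, the margin is 2.056 × 3.5305 = 7.2587.

7.259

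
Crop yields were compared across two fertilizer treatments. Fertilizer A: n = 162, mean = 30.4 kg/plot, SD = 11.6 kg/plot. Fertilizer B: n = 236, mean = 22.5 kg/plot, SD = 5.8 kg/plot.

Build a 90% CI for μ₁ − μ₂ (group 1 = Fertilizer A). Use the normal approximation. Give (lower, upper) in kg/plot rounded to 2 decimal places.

(6.28, 9.52)

Per-group SEs: s₁/√n₁ = 11.6/√162 = 0.9114, s₂/√n₂ = 5.8/√236 = 0.3775.
Unpooled SE of the difference: √(0.83064996 + 0.14250625) = 0.9865.
Margin of error = z* · SE = 1.645 × 0.9865 = 1.6228.
x̄₁ − x̄₂ = 30.4 − 22.5 = 7.9000.
CI: 7.9000 ± 1.6228 = (6.28, 9.52).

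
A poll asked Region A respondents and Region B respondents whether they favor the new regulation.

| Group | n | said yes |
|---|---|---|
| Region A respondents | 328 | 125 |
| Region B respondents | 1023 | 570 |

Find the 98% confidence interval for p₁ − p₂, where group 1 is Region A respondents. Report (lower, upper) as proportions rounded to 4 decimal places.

(-0.2482, -0.1040)

First, p̂₁ = 125/328 = 0.3811; p̂₂ = 570/1023 = 0.5572.
The two standard errors are √(0.3811×0.6189/328) = 0.02682 and √(0.5572×0.4428/1023) = 0.01553.
Because the samples are independent, SE_diff = √(0.02682² + 0.01553²) = 0.03099.
Using z* = 2.326 for 98%, ME = 2.326 × 0.03099 = 0.07208.
p̂₁ − p̂₂ = -0.1761; interval -0.1761 ± 0.07208 gives (-0.2482, -0.1040).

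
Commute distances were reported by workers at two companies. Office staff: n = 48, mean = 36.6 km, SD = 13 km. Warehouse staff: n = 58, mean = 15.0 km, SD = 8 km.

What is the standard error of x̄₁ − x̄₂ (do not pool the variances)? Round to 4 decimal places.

2.1504

SE₁ = s₁/√n₁ = 13/√48 = 1.8764; SE₂ = 8/√58 = 1.0505.
Independent samples, unequal variances: SE_diff = √(SE₁² + SE₂²) = √(3.52087696 + 1.10355025) = 2.1504.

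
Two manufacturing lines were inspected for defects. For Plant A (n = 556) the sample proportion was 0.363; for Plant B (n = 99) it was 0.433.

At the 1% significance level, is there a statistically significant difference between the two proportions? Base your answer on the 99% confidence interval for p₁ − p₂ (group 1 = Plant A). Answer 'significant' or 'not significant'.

The two standard errors are √(0.3630×0.6370/556) = 0.02039 and √(0.4330×0.5670/99) = 0.04980.
Because the samples are independent, SE_diff = √(0.02039² + 0.04980²) = 0.05381.
Using z* = 2.576 for 99%, ME = 2.576 × 0.05381 = 0.13861.
p̂₁ − p̂₂ = -0.0700; interval -0.0700 ± 0.13861 gives (-0.20861, 0.06861).
The interval (-0.20861, 0.06861) contains 0, so the difference is not significant.

not significant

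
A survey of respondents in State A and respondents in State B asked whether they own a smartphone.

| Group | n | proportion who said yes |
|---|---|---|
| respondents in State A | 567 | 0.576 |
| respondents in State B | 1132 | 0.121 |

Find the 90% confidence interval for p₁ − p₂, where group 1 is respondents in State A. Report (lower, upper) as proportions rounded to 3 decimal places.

(0.417, 0.493)

The two standard errors are √(0.5760×0.4240/567) = 0.02075 and √(0.1210×0.8790/1132) = 0.00969.
Because the samples are independent, SE_diff = √(0.02075² + 0.00969²) = 0.02290.
Using z* = 1.645 for 90%, ME = 1.645 × 0.02290 = 0.03767.
p̂₁ − p̂₂ = 0.4550; interval 0.4550 ± 0.03767 gives (0.417, 0.493).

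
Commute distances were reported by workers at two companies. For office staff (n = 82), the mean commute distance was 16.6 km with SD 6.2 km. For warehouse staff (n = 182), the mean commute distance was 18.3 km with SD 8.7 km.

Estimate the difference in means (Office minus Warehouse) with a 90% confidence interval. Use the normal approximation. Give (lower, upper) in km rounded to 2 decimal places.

(-3.25, -0.15)

Standard errors of each mean: 6.2/√82 = 0.6847 and 8.7/√182 = 0.6449.
SE(x̄₁ − x̄₂) = √(0.6847² + 0.6449²) = 0.9406 for independent samples with unequal variances.
With z* = 1.645, the margin is 1.645 × 0.9406 = 1.5473.
x̄₁ − x̄₂ = 16.6 − 18.3 = -1.7000; the interval is -1.7000 ± 1.5473 = (-3.25, -0.15).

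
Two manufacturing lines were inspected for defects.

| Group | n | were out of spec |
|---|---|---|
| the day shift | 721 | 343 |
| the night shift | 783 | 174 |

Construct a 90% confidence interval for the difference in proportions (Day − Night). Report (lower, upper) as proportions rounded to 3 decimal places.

Sample proportions: 343/721 = 0.4757, 174/783 = 0.2222.
Each SE is √(p̂(1−p̂)/n): √(0.4757·0.5243/721) = 0.01860 and √(0.2222·0.7778/783) = 0.01486.
SE(p̂₁ − p̂₂) = √(SE₁² + SE₂²) = √(0.00034596 + 0.0002208196) = 0.02381, since the two samples are independent.
At 90% confidence z* = 1.645; margin = 1.645 × 0.02381 = 0.03917.
The difference is 0.4757 − 0.2222 = 0.2535, so the interval is 0.2535 ± 0.03917 = (0.214, 0.293).

(0.214, 0.293)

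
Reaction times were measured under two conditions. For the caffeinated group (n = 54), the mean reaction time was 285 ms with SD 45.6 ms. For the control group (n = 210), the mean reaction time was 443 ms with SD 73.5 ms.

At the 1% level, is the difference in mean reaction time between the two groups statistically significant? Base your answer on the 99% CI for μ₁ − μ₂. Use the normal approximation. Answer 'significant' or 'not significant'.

significant

Per-group SEs: s₁/√n₁ = 45.6/√54 = 6.2054, s₂/√n₂ = 73.5/√210 = 5.0720.
Unpooled SE of the difference: √(38.50698916 + 25.725184) = 8.0145.
Margin of error = z* · SE = 2.576 × 8.0145 = 20.6454.
x̄₁ − x̄₂ = 285 − 443 = -158.0000.
CI: -158.0000 ± 20.6454 = (-178.6454, -137.3546).
The interval (-178.6454, -137.3546) does not contain 0, so the difference is significant.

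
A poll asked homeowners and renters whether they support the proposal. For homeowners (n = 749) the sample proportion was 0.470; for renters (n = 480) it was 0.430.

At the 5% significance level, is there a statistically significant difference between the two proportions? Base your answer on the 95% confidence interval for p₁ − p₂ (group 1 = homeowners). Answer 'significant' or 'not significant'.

SE₁ = √(p̂₁(1−p̂₁)/n₁) = √(0.4700·0.5300/749) = 0.01824; SE₂ = √(0.4300·0.5700/480) = 0.02260.
Independent samples: SE of the difference = √(SE₁² + SE₂²) = √(0.0003326976 + 0.00051076) = 0.02904.
z* for 95% confidence is 1.960, so the margin of error is 1.960 × 0.02904 = 0.05692.
Point estimate p̂₁ − p̂₂ = 0.4700 − 0.4300 = 0.0400.
0.0400 ± 0.05692 → (-0.01692, 0.09692).
The interval (-0.01692, 0.09692) contains 0, so the difference is not significant.

not significant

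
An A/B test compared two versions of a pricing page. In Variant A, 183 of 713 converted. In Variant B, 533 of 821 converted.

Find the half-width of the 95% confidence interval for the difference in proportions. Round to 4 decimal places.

0.0458

First, p̂₁ = 183/713 = 0.2567; p̂₂ = 533/821 = 0.6492.
The two standard errors are √(0.2567×0.7433/713) = 0.01636 and √(0.6492×0.3508/821) = 0.01666.
Because the samples are independent, SE_diff = √(0.01636² + 0.01666²) = 0.02335.
Using z* = 1.960 for 95%, ME = 1.960 × 0.02335 = 0.04577.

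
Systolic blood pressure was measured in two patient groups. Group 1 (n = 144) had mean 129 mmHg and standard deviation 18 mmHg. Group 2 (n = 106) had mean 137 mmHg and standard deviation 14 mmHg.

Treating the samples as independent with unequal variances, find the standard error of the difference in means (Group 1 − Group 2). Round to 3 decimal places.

Per-group SEs: s₁/√n₁ = 18/√144 = 1.5000, s₂/√n₂ = 14/√106 = 1.3598.
Unpooled SE of the difference: √(2.25 + 1.84905604) = 2.0246.

2.025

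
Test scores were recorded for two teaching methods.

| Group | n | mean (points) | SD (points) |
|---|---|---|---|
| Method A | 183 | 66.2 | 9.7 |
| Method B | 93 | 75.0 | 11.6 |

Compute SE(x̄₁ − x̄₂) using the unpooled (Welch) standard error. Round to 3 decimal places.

SE₁ = s₁/√n₁ = 9.7/√183 = 0.7170; SE₂ = 11.6/√93 = 1.2029.
Independent samples, unequal variances: SE_diff = √(SE₁² + SE₂²) = √(0.514089 + 1.44696841) = 1.4004.

1.400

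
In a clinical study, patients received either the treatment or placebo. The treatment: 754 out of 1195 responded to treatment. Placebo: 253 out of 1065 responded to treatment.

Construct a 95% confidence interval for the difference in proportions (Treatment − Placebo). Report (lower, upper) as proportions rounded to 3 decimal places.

(0.356, 0.431)

Sample proportions: 754/1195 = 0.6310, 253/1065 = 0.2376.
Each SE is √(p̂(1−p̂)/n): √(0.6310·0.3690/1195) = 0.01396 and √(0.2376·0.7624/1065) = 0.01304.
SE(p̂₁ − p̂₂) = √(SE₁² + SE₂²) = √(0.0001948816 + 0.0001700416) = 0.01910, since the two samples are independent.
At 95% confidence z* = 1.960; margin = 1.960 × 0.01910 = 0.03744.
The difference is 0.6310 − 0.2376 = 0.3934, so the interval is 0.3934 ± 0.03744 = (0.356, 0.431).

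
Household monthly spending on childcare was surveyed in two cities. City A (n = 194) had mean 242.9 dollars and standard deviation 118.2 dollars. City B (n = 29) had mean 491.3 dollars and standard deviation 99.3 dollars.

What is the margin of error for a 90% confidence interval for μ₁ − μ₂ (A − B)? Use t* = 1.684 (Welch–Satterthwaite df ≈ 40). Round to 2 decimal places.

34.18

Standard errors of each mean: 118.2/√194 = 8.4863 and 99.3/√29 = 18.4395.
SE(x̄₁ − x̄₂) = √(8.4863² + 18.4395²) = 20.2986 for independent samples with unequal variances.
With t* = 1.684, the margin is 1.684 × 20.2986 = 34.1828.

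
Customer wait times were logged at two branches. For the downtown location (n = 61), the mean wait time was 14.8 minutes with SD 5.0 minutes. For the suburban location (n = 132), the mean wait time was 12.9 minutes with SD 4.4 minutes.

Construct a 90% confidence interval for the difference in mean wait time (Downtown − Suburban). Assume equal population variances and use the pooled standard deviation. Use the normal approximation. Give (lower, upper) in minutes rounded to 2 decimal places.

(0.73, 3.07)

s_p = √[((n₁−1)s₁² + (n₂−1)s₂²)/(n₁+n₂−2)] = √[(60·5.0² + 131·4.4²)/191] = 4.5969.
SE = 4.5969·√(1/61 + 1/132) = 0.7117.
With z* = 1.645, margin = 1.645 × 0.7117 = 1.1707.
x̄₁ − x̄₂ = 14.8 − 12.9 = 1.9000; interval 1.9000 ± 1.1707 = (0.73, 3.07).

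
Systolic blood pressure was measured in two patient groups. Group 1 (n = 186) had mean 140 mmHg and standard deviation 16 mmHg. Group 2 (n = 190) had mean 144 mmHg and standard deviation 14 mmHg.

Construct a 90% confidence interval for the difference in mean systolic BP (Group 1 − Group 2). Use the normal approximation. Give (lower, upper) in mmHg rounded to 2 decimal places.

(-6.55, -1.45)

Standard errors of each mean: 16/√186 = 1.1732 and 14/√190 = 1.0157.
SE(x̄₁ − x̄₂) = √(1.1732² + 1.0157²) = 1.5518 for independent samples with unequal variances.
With z* = 1.645, the margin is 1.645 × 1.5518 = 2.5527.
x̄₁ − x̄₂ = 140 − 144 = -4.0000; the interval is -4.0000 ± 2.5527 = (-6.55, -1.45).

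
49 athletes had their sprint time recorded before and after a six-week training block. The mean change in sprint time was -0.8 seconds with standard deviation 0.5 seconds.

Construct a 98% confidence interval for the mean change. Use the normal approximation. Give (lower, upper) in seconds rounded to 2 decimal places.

(-0.97, -0.63)

This is a matched-pairs design, so SE = s_d/√n = 0.5/√49 = 0.0714.
Margin = 2.326 × 0.0714 = 0.1661; the interval is -0.8 ± 0.1661 = (-0.97, -0.63).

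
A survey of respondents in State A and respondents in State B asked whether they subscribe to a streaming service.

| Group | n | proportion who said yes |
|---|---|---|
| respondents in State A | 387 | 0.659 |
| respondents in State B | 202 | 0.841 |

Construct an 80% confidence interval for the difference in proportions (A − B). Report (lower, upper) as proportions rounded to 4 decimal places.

(-0.2272, -0.1368)

Each SE is √(p̂(1−p̂)/n): √(0.6590·0.3410/387) = 0.02410 and √(0.8410·0.1590/202) = 0.02573.
SE(p̂₁ − p̂₂) = √(SE₁² + SE₂²) = √(0.00058081 + 0.0006620329) = 0.03525, since the two samples are independent.
At 80% confidence z* = 1.282; margin = 1.282 × 0.03525 = 0.04519.
The difference is 0.6590 − 0.8410 = -0.1820, so the interval is -0.1820 ± 0.04519 = (-0.2272, -0.1368).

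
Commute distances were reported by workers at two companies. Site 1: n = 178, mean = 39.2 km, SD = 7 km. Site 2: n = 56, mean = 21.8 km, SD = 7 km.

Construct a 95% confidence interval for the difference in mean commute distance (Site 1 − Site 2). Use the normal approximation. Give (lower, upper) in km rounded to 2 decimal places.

(15.30, 19.50)

Per-group SEs: s₁/√n₁ = 7/√178 = 0.5247, s₂/√n₂ = 7/√56 = 0.9354.
Unpooled SE of the difference: √(0.27531009 + 0.87497316) = 1.0725.
Margin of error = z* · SE = 1.960 × 1.0725 = 2.1021.
x̄₁ − x̄₂ = 39.2 − 21.8 = 17.4000.
CI: 17.4000 ± 2.1021 = (15.30, 19.50).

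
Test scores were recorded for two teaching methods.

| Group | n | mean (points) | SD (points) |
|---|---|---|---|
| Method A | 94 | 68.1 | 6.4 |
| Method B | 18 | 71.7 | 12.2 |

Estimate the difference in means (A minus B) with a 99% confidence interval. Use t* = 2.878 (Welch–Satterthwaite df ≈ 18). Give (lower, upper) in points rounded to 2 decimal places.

Standard errors of each mean: 6.4/√94 = 0.6601 and 12.2/√18 = 2.8756.
SE(x̄₁ − x̄₂) = √(0.6601² + 2.8756²) = 2.9504 for independent samples with unequal variances.
With t* = 2.878, the margin is 2.878 × 2.9504 = 8.4913.
x̄₁ − x̄₂ = 68.1 − 71.7 = -3.6000; the interval is -3.6000 ± 8.4913 = (-12.09, 4.89).

(-12.09, 4.89)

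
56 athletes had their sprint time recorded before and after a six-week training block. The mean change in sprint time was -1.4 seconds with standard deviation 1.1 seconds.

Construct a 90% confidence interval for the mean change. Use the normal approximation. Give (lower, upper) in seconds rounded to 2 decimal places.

(-1.64, -1.16)

This is a matched-pairs design, so SE = s_d/√n = 1.1/√56 = 0.1470.
Margin = 1.645 × 0.1470 = 0.2418; the interval is -1.4 ± 0.2418 = (-1.64, -1.16).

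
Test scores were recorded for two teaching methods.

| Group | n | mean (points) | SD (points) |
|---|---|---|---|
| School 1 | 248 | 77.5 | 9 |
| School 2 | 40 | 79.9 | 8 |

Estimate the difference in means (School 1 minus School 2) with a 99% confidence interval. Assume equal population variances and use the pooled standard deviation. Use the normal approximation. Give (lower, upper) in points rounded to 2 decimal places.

s_p = √[((n₁−1)s₁² + (n₂−1)s₂²)/(n₁+n₂−2)] = √[(247·9² + 39·8²)/286] = 8.8703.
SE = 8.8703·√(1/248 + 1/40) = 1.5114.
With z* = 2.576, margin = 2.576 × 1.5114 = 3.8934.
x̄₁ − x̄₂ = 77.5 − 79.9 = -2.4000; interval -2.4000 ± 3.8934 = (-6.29, 1.49).

(-6.29, 1.49)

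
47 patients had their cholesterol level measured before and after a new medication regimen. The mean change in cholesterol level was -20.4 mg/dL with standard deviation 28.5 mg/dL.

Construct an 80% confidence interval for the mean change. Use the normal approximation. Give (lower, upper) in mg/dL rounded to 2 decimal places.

This is a matched-pairs design, so SE = s_d/√n = 28.5/√47 = 4.1572.
Margin = 1.282 × 4.1572 = 5.3295; the interval is -20.4 ± 5.3295 = (-25.73, -15.07).

(-25.73, -15.07)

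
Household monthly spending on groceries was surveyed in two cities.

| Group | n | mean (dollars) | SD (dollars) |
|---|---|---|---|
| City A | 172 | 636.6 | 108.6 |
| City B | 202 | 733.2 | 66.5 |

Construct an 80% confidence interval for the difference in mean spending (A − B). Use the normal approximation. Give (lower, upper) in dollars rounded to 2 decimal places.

Standard errors of each mean: 108.6/√172 = 8.2807 and 66.5/√202 = 4.6789.
SE(x̄₁ − x̄₂) = √(8.2807² + 4.6789²) = 9.5112 for independent samples with unequal variances.
With z* = 1.282, the margin is 1.282 × 9.5112 = 12.1934.
x̄₁ − x̄₂ = 636.6 − 733.2 = -96.6000; the interval is -96.6000 ± 12.1934 = (-108.79, -84.41).

(-108.79, -84.41)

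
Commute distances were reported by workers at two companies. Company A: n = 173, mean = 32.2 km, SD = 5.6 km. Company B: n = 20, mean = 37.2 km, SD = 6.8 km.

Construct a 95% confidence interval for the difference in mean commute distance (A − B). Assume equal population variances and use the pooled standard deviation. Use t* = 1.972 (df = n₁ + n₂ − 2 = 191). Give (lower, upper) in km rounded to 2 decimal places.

(-7.67, -2.33)

s_p = √[((n₁−1)s₁² + (n₂−1)s₂²)/(n₁+n₂−2)] = √[(172·5.6² + 19·6.8²)/191] = 5.7306.
SE = 5.7306·√(1/173 + 1/20) = 1.3534.
With t* = 1.972, margin = 1.972 × 1.3534 = 2.6689.
x̄₁ − x̄₂ = 32.2 − 37.2 = -5.0000; interval -5.0000 ± 2.6689 = (-7.67, -2.33).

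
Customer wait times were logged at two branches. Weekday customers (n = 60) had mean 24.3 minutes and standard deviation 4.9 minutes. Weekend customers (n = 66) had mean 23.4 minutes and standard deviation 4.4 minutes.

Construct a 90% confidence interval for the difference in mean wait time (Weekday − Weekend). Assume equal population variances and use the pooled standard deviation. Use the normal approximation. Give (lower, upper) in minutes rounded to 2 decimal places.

Pooled variance s_p² = [59·4.9² + 65·4.4²] / (60+66−2) = 21.5725, so s_p = 4.6446.
SE_diff = s_p·√(1/n₁ + 1/n₂) = 4.6446·√(1/60 + 1/66) = 0.8285.
z* = 1.645; margin = 1.645 × 0.8285 = 1.3629.
Difference = 24.3 − 23.4 = 0.9000.
0.9000 ± 1.3629 → (-0.46, 2.26).

(-0.46, 2.26)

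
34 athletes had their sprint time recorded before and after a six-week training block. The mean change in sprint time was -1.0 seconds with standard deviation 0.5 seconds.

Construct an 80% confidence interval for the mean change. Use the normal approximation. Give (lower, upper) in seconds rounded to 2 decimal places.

This is a matched-pairs design, so SE = s_d/√n = 0.5/√34 = 0.0857.
Margin = 1.282 × 0.0857 = 0.1099; the interval is -1.0 ± 0.1099 = (-1.11, -0.89).

(-1.11, -0.89)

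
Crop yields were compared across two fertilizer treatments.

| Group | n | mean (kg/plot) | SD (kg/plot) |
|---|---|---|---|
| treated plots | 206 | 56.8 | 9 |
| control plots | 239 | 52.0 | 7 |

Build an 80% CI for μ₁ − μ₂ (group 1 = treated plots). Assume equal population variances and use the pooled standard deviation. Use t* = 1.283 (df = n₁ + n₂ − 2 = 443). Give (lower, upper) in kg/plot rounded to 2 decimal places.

(3.83, 5.77)

s_p = √[((n₁−1)s₁² + (n₂−1)s₂²)/(n₁+n₂−2)] = √[(205·9² + 238·7²)/443] = 7.9880.
SE = 7.9880·√(1/206 + 1/239) = 0.7594.
With t* = 1.283, margin = 1.283 × 0.7594 = 0.9743.
x̄₁ − x̄₂ = 56.8 − 52.0 = 4.8000; interval 4.8000 ± 0.9743 = (3.83, 5.77).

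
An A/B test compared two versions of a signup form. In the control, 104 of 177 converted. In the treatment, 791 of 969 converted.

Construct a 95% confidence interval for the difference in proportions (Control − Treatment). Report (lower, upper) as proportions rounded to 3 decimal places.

(-0.305, -0.152)

First, p̂₁ = 104/177 = 0.5876; p̂₂ = 791/969 = 0.8163.
The two standard errors are √(0.5876×0.4124/177) = 0.03700 and √(0.8163×0.1837/969) = 0.01244.
Because the samples are independent, SE_diff = √(0.03700² + 0.01244²) = 0.03904.
Using z* = 1.960 for 95%, ME = 1.960 × 0.03904 = 0.07652.
p̂₁ − p̂₂ = -0.2287; interval -0.2287 ± 0.07652 gives (-0.305, -0.152).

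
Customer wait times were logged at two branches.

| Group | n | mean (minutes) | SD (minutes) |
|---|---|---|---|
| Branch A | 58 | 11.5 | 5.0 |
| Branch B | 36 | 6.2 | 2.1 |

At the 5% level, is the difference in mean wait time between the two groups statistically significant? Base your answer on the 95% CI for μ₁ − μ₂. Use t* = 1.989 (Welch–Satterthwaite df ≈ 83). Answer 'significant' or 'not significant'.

Standard errors of each mean: 5.0/√58 = 0.6565 and 2.1/√36 = 0.3500.
SE(x̄₁ − x̄₂) = √(0.6565² + 0.3500²) = 0.7440 for independent samples with unequal variances.
With t* = 1.989, the margin is 1.989 × 0.7440 = 1.4798.
x̄₁ − x̄₂ = 11.5 − 6.2 = 5.3000; the interval is 5.3000 ± 1.4798 = (3.8202, 6.7798).
The interval (3.8202, 6.7798) does not contain 0, so the difference is significant.

significant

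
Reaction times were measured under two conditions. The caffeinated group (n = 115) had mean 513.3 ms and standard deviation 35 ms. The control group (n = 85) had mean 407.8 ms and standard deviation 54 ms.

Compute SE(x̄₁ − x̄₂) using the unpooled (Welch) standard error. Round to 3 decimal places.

6.705

Per-group SEs: s₁/√n₁ = 35/√115 = 3.2638, s₂/√n₂ = 54/√85 = 5.8571.
Unpooled SE of the difference: √(10.65239044 + 34.30562041) = 6.7051.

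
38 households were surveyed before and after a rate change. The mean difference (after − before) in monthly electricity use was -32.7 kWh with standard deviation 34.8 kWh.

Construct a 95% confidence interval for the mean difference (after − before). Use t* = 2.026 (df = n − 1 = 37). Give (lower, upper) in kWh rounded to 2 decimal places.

(-44.14, -21.26)

Paired design: SE = s_d/√n = 34.8/√38 = 5.6453.
t* = 2.026; margin of error = 2.026 × 5.6453 = 11.4374.
-32.7 ± 11.4374 → (-44.14, -21.26).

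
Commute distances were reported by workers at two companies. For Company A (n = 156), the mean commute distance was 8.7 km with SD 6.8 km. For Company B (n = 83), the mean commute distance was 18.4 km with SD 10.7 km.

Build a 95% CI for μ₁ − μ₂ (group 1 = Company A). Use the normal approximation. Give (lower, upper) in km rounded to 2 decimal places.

(-12.24, -7.16)

Per-group SEs: s₁/√n₁ = 6.8/√156 = 0.5444, s₂/√n₂ = 10.7/√83 = 1.1745.
Unpooled SE of the difference: √(0.29637136 + 1.37945025) = 1.2945.
Margin of error = z* · SE = 1.960 × 1.2945 = 2.5372.
x̄₁ − x̄₂ = 8.7 − 18.4 = -9.7000.
CI: -9.7000 ± 2.5372 = (-12.24, -7.16).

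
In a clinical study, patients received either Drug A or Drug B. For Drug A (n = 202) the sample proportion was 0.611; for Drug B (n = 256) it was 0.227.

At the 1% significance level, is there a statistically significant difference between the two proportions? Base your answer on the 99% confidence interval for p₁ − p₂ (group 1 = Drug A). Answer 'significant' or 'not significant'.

significant

SE₁ = √(p̂₁(1−p̂₁)/n₁) = √(0.6110·0.3890/202) = 0.03430; SE₂ = √(0.2270·0.7730/256) = 0.02618.
Independent samples: SE of the difference = √(SE₁² + SE₂²) = √(0.00117649 + 0.0006853924) = 0.04315.
z* for 99% confidence is 2.576, so the margin of error is 2.576 × 0.04315 = 0.11115.
Point estimate p̂₁ − p̂₂ = 0.6110 − 0.2270 = 0.3840.
0.3840 ± 0.11115 → (0.27285, 0.49515).
The interval (0.27285, 0.49515) does not contain 0, so the difference is significant.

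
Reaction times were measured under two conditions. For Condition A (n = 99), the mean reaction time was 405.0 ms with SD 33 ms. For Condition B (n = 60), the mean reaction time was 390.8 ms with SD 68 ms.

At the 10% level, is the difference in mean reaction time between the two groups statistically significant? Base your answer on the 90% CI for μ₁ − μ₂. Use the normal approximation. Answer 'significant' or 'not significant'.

not significant

Standard errors of each mean: 33/√99 = 3.3166 and 68/√60 = 8.7788.
SE(x̄₁ − x̄₂) = √(3.3166² + 8.7788²) = 9.3844 for independent samples with unequal variances.
With z* = 1.645, the margin is 1.645 × 9.3844 = 15.4373.
x̄₁ − x̄₂ = 405.0 − 390.8 = 14.2000; the interval is 14.2000 ± 15.4373 = (-1.2373, 29.6373).
The interval (-1.2373, 29.6373) contains 0, so the difference is not significant.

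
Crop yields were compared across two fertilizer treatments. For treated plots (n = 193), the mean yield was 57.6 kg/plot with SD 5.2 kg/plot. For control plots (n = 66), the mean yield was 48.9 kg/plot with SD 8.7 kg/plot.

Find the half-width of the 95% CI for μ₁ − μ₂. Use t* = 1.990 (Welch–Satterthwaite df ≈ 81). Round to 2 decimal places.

SE₁ = s₁/√n₁ = 5.2/√193 = 0.3743; SE₂ = 8.7/√66 = 1.0709.
Independent samples, unequal variances: SE_diff = √(SE₁² + SE₂²) = √(0.14010049 + 1.14682681) = 1.1344.
t* = 1.990, so margin of error = 1.990 × 1.1344 = 2.2575.

2.26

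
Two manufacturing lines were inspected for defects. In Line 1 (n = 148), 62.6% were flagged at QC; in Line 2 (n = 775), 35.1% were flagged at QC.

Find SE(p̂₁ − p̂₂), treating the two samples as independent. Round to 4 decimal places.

Each SE is √(p̂(1−p̂)/n): √(0.6260·0.3740/148) = 0.03977 and √(0.3510·0.6490/775) = 0.01714.
SE(p̂₁ − p̂₂) = √(SE₁² + SE₂²) = √(0.0015816529 + 0.0002937796) = 0.04331, since the two samples are independent.

0.0433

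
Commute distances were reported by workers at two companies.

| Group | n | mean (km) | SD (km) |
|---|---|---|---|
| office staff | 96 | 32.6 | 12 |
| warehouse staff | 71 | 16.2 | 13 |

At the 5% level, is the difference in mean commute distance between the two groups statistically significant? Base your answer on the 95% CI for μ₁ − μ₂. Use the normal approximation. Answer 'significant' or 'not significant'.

significant

Per-group SEs: s₁/√n₁ = 12/√96 = 1.2247, s₂/√n₂ = 13/√71 = 1.5428.
Unpooled SE of the difference: √(1.49989009 + 2.38023184) = 1.9698.
Margin of error = z* · SE = 1.960 × 1.9698 = 3.8608.
x̄₁ − x̄₂ = 32.6 − 16.2 = 16.4000.
CI: 16.4000 ± 3.8608 = (12.5392, 20.2608).
The interval (12.5392, 20.2608) does not contain 0, so the difference is significant.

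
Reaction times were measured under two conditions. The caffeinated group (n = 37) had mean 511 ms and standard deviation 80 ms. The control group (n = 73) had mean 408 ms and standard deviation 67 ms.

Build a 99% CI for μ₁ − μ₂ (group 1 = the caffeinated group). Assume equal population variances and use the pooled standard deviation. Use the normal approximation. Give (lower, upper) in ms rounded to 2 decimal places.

s_p = √[((n₁−1)s₁² + (n₂−1)s₂²)/(n₁+n₂−2)] = √[(36·80² + 72·67²)/108] = 71.5961.
SE = 71.5961·√(1/37 + 1/73) = 14.4485.
With z* = 2.576, margin = 2.576 × 14.4485 = 37.2193.
x̄₁ − x̄₂ = 511 − 408 = 103.0000; interval 103.0000 ± 37.2193 = (65.78, 140.22).

(65.78, 140.22)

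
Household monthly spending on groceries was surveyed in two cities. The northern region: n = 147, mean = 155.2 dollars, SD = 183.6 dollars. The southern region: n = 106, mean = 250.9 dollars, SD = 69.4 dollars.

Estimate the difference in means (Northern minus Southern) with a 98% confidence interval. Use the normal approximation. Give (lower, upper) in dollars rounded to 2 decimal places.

(-134.25, -57.15)

Per-group SEs: s₁/√n₁ = 183.6/√147 = 15.1431, s₂/√n₂ = 69.4/√106 = 6.7407.
Unpooled SE of the difference: √(229.31347761 + 45.43703649) = 16.5756.
Margin of error = z* · SE = 2.326 × 16.5756 = 38.5548.
x̄₁ − x̄₂ = 155.2 − 250.9 = -95.7000.
CI: -95.7000 ± 38.5548 = (-134.25, -57.15).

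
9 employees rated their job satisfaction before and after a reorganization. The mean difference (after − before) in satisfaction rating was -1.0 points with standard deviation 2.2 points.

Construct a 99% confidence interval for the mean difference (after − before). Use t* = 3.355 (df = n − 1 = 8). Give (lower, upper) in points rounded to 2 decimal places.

(-3.46, 1.46)

Paired design: SE = s_d/√n = 2.2/√9 = 0.7333.
t* = 3.355; margin of error = 3.355 × 0.7333 = 2.4602.
-1.0 ± 2.4602 → (-3.46, 1.46).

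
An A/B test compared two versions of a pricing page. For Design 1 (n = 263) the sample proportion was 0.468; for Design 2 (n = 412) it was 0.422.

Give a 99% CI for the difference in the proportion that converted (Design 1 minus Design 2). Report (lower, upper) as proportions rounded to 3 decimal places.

Each SE is √(p̂(1−p̂)/n): √(0.4680·0.5320/263) = 0.03077 and √(0.4220·0.5780/412) = 0.02433.
SE(p̂₁ − p̂₂) = √(SE₁² + SE₂²) = √(0.0009467929 + 0.0005919489) = 0.03923, since the two samples are independent.
At 99% confidence z* = 2.576; margin = 2.576 × 0.03923 = 0.10106.
The difference is 0.4680 − 0.4220 = 0.0460, so the interval is 0.0460 ± 0.10106 = (-0.055, 0.147).

(-0.055, 0.147)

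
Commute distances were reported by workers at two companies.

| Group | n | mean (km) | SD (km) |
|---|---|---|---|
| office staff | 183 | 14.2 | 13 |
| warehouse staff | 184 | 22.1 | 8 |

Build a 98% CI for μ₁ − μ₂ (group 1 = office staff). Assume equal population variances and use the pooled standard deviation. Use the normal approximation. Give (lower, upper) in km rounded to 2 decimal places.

s_p = √[((n₁−1)s₁² + (n₂−1)s₂²)/(n₁+n₂−2)] = √[(182·13² + 183·8²)/365] = 10.7869.
SE = 10.7869·√(1/183 + 1/184) = 1.1261.
With z* = 2.326, margin = 2.326 × 1.1261 = 2.6193.
x̄₁ − x̄₂ = 14.2 − 22.1 = -7.9000; interval -7.9000 ± 2.6193 = (-10.52, -5.28).

(-10.52, -5.28)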